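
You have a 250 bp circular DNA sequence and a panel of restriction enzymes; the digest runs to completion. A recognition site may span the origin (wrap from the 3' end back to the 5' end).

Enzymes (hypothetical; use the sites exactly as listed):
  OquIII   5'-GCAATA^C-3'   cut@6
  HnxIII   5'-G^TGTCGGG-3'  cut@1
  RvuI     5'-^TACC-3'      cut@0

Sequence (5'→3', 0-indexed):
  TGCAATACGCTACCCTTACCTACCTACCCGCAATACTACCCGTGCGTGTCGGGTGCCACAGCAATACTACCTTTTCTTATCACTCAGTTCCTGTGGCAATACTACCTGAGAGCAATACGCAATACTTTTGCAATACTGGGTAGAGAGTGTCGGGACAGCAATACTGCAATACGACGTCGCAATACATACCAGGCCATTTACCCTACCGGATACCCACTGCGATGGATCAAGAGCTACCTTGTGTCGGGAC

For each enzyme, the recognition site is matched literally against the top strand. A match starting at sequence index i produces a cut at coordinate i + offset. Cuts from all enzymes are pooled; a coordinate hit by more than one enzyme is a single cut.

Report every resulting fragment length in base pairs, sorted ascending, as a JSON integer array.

[1,1,1,2,3,4,4,5,6,7,7,7,8,10,11,11,12,12,13,15,16,16,20,24,34]

Site scan:
  OquIII GCAATAC/6: at [1, 29, 60, 95, 111, 118, 129, 157, 165, 178] ⇒ [7, 35, 66, 101, 117, 124, 135, 163, 171, 184]
  HnxIII GTGTCGGG/1: at [45, 146, 240] ⇒ [46, 147, 241]
  RvuI TACC/0: at [10, 16, 20, 24, 36, 67, 102, 186, 198, 203, 210, 234] ⇒ [10, 16, 20, 24, 36, 67, 102, 186, 198, 203, 210, 234]

Pooled cuts: [7, 10, 16, 20, 24, 35, 36, 46, 66, 67, 101, 102, 117, 124, 135, 147, 163, 171, 184, 186, 198, 203, 210, 234, 241]

Fragments:
  7→10: 3 bp
  10→16: 6 bp
  16→20: 4 bp
  20→24: 4 bp
  24→35: 11 bp
  35→36: 1 bp
  36→46: 10 bp
  46→66: 20 bp
  66→67: 1 bp
  67→101: 34 bp
  101→102: 1 bp
  102→117: 15 bp
  117→124: 7 bp
  124→135: 11 bp
  135→147: 12 bp
  147→163: 16 bp
  163→171: 8 bp
  171→184: 13 bp
  184→186: 2 bp
  186→198: 12 bp
  198→203: 5 bp
  203→210: 7 bp
  210→234: 24 bp
  234→241: 7 bp
  241→7 (wrap): 250-241+7 = 16 bp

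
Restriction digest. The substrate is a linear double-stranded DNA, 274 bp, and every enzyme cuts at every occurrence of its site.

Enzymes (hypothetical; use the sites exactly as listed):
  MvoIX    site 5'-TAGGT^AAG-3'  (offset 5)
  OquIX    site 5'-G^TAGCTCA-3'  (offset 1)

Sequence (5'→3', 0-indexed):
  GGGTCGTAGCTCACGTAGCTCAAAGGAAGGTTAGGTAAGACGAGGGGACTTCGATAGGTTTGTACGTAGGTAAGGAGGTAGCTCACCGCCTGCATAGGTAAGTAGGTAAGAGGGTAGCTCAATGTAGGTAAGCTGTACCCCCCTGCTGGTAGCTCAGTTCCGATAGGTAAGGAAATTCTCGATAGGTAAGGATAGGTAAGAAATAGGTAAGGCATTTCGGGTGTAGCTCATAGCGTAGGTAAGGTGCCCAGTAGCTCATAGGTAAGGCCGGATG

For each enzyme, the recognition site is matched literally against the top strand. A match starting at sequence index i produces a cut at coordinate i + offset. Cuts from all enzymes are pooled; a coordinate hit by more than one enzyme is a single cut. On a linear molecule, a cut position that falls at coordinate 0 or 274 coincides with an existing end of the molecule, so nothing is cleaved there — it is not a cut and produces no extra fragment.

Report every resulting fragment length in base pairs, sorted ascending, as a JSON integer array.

[6,7,7,8,9,10,11,11,11,12,15,15,17,19,19,20,21,21,35]

Site scan:
  MvoIX (TAGGTAAG, off=5): starts [31, 66, 94, 102, 124, 163, 182, 192, 203, 235, 258] → cuts [36, 71, 99, 107, 129, 168, 187, 197, 208, 240, 263]
  OquIX (GTAGCTCA, off=1): starts [5, 14, 77, 113, 148, 222, 250] → cuts [6, 15, 78, 114, 149, 223, 251]

Pooled cuts: [6, 15, 36, 71, 78, 99, 107, 114, 129, 149, 168, 187, 197, 208, 223, 240, 251, 263]

Fragments:
  [0,6): 6 bp
  [6,15): 9 bp
  [15,36): 21 bp
  [36,71): 35 bp
  [71,78): 7 bp
  [78,99): 21 bp
  [99,107): 8 bp
  [107,114): 7 bp
  [114,129): 15 bp
  [129,149): 20 bp
  [149,168): 19 bp
  [168,187): 19 bp
  [187,197): 10 bp
  [197,208): 11 bp
  [208,223): 15 bp
  [223,240): 17 bp
  [240,251): 11 bp
  [251,263): 12 bp
  [263,274): 11 bp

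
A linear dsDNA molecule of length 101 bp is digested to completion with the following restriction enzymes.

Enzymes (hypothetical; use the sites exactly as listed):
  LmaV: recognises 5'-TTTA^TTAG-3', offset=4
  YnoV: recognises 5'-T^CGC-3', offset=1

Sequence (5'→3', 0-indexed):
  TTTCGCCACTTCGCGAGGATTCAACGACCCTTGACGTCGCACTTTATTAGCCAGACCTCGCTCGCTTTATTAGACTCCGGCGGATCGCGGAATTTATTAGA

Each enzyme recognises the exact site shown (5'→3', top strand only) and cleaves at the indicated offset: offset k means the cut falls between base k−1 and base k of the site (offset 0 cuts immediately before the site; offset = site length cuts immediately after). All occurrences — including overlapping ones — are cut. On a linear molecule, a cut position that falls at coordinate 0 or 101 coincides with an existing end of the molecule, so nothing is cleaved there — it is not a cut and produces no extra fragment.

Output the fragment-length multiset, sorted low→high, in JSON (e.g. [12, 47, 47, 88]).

Site scan:
  LmaV TTTATTAG/4: at [42, 65, 92] ⇒ [46, 69, 96]
  YnoV TCGC/1: at [2, 10, 36, 57, 61, 84] ⇒ [3, 11, 37, 58, 62, 85]

Pooled cuts: [3, 11, 37, 46, 58, 62, 69, 85, 96]

Fragments:
  [0,3): 3 bp
  [3,11): 8 bp
  [11,37): 26 bp
  [37,46): 9 bp
  [46,58): 12 bp
  [58,62): 4 bp
  [62,69): 7 bp
  [69,85): 16 bp
  [85,96): 11 bp
  [96,101): 5 bp

[3,4,5,7,8,9,11,12,16,26]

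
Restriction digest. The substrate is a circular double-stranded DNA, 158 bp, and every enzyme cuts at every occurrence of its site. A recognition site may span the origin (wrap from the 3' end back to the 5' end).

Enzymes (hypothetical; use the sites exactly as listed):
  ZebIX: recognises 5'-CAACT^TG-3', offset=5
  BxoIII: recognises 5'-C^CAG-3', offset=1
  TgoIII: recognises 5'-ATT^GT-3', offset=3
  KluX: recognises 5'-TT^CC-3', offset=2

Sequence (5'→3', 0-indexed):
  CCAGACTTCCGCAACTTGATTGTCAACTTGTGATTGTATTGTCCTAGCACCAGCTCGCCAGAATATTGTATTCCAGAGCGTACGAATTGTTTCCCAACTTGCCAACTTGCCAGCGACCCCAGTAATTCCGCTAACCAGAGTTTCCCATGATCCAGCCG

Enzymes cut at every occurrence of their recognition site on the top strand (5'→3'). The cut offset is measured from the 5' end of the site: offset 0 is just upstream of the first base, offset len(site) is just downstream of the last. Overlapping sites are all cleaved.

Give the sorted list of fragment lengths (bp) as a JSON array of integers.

Site scan:
  ZebIX CAACTTG/5: at [11, 23, 94, 102] ⇒ [16, 28, 99, 107]
  BxoIII CCAG/1: at [0, 49, 57, 72, 109, 118, 134, 151] ⇒ [1, 50, 58, 73, 110, 119, 135, 152]
  TgoIII ATTGT/3: at [18, 32, 37, 64, 85] ⇒ [21, 35, 40, 67, 88]
  KluX TTCC/2: at [6, 70, 90, 125, 141] ⇒ [8, 72, 92, 127, 143]

All cut coordinates (distinct, sorted): [1, 8, 16, 21, 28, 35, 40, 50, 58, 67, 72, 73, 88, 92, 99, 107, 110, 119, 127, 135, 143, 152]

Fragments:
  1→8: 7 bp
  8→16: 8 bp
  16→21: 5 bp
  21→28: 7 bp
  28→35: 7 bp
  35→40: 5 bp
  40→50: 10 bp
  50→58: 8 bp
  58→67: 9 bp
  67→72: 5 bp
  72→73: 1 bp
  73→88: 15 bp
  88→92: 4 bp
  92→99: 7 bp
  99→107: 8 bp
  107→110: 3 bp
  110→119: 9 bp
  119→127: 8 bp
  127→135: 8 bp
  135→143: 8 bp
  143→152: 9 bp
  152→1 (wrap): 158-152+1 = 7 bp

[1,3,4,5,5,5,7,7,7,7,7,8,8,8,8,8,8,9,9,9,10,15]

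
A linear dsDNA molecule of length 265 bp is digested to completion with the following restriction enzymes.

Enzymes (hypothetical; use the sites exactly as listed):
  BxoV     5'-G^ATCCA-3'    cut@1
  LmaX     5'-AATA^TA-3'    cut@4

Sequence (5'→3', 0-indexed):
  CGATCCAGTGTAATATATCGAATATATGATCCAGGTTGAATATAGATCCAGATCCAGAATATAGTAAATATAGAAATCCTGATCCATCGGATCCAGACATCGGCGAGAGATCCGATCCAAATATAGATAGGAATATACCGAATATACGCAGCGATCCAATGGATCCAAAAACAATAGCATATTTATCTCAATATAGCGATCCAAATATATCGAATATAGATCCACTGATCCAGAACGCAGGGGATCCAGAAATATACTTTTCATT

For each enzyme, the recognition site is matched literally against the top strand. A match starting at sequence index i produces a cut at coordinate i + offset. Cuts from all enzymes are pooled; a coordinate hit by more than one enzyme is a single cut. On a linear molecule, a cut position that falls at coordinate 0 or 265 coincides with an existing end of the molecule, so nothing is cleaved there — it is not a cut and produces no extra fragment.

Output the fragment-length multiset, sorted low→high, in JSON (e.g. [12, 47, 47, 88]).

Per-enzyme occurrences:
  BxoV (GATCCA, off=1): starts [1, 27, 44, 50, 80, 89, 113, 152, 161, 197, 218, 226, 242] → cuts [2, 28, 45, 51, 81, 90, 114, 153, 162, 198, 219, 227, 243]
  LmaX (AATATA, off=4): starts [11, 20, 38, 57, 66, 119, 131, 140, 189, 203, 212, 250] → cuts [15, 24, 42, 61, 70, 123, 135, 144, 193, 207, 216, 254]

All cut coordinates (distinct, sorted): [2, 15, 24, 28, 42, 45, 51, 61, 70, 81, 90, 114, 123, 135, 144, 153, 162, 193, 198, 207, 216, 219, 227, 243, 254]

Fragment lengths:
  [0,2): 2 bp
  [2,15): 13 bp
  [15,24): 9 bp
  [24,28): 4 bp
  [28,42): 14 bp
  [42,45): 3 bp
  [45,51): 6 bp
  [51,61): 10 bp
  [61,70): 9 bp
  [70,81): 11 bp
  [81,90): 9 bp
  [90,114): 24 bp
  [114,123): 9 bp
  [123,135): 12 bp
  [135,144): 9 bp
  [144,153): 9 bp
  [153,162): 9 bp
  [162,193): 31 bp
  [193,198): 5 bp
  [198,207): 9 bp
  [207,216): 9 bp
  [216,219): 3 bp
  [219,227): 8 bp
  [227,243): 16 bp
  [243,254): 11 bp
  [254,265): 11 bp

[2,3,3,4,5,6,8,9,9,9,9,9,9,9,9,9,10,11,11,11,12,13,14,16,24,31]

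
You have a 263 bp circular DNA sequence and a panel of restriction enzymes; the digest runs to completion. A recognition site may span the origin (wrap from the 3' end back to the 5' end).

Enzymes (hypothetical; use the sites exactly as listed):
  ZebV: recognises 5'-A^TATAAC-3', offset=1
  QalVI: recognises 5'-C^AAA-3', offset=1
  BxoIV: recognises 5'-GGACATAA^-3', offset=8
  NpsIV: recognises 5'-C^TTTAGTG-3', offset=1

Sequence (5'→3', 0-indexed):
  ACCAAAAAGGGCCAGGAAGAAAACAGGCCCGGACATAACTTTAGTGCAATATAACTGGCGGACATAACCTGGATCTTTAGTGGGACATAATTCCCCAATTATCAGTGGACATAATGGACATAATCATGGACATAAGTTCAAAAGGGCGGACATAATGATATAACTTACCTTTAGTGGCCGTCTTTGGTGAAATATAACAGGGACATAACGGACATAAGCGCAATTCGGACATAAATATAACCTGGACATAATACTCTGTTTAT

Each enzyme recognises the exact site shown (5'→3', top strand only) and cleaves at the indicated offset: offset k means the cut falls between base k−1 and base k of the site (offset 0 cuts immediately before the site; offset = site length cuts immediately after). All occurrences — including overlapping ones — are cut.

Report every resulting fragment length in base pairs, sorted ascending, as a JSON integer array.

[1,1,3,4,8,9,9,10,11,12,15,15,16,16,16,17,18,23,24,35]

Site scan:
  ZebV (ATATAAC, off=1): starts [48, 157, 191, 234] → cuts [49, 158, 192, 235]
  QalVI (CAAA, off=1): starts [2, 138] → cuts [3, 139]
  BxoIV (GGACATAA, off=8): starts [30, 59, 82, 106, 115, 127, 147, 200, 209, 226, 243] → cuts [38, 67, 90, 114, 123, 135, 155, 208, 217, 234, 251]
  NpsIV (CTTTAGTG, off=1): starts [38, 74, 168] → cuts [39, 75, 169]

All cut coordinates (distinct, sorted): [3, 38, 39, 49, 67, 75, 90, 114, 123, 135, 139, 155, 158, 169, 192, 208, 217, 234, 235, 251]

Fragment lengths:
  3→38: 35 bp
  38→39: 1 bp
  39→49: 10 bp
  49→67: 18 bp
  67→75: 8 bp
  75→90: 15 bp
  90→114: 24 bp
  114→123: 9 bp
  123→135: 12 bp
  135→139: 4 bp
  139→155: 16 bp
  155→158: 3 bp
  158→169: 11 bp
  169→192: 23 bp
  192→208: 16 bp
  208→217: 9 bp
  217→234: 17 bp
  234→235: 1 bp
  235→251: 16 bp
  251→3 (wrap): 263-251+3 = 15 bp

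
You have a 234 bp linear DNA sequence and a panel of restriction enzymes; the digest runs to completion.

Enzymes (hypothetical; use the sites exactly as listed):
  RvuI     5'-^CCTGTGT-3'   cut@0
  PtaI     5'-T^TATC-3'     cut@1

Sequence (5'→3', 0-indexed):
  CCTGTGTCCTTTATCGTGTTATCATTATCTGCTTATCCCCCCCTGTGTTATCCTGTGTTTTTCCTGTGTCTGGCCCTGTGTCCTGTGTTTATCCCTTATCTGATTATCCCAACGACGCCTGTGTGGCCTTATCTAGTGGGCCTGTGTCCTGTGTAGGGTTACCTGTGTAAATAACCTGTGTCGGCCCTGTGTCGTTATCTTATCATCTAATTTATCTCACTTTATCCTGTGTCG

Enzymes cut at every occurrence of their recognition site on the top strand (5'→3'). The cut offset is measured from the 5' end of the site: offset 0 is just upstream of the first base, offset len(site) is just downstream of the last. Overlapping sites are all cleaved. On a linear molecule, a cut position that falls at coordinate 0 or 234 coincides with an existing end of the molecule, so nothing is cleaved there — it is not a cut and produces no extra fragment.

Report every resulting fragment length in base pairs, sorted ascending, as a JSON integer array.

Per-enzyme occurrences:
  RvuI (CCTGTGT, off=0): starts [0, 41, 51, 62, 74, 81, 117, 140, 147, 161, 174, 185, 225] → cuts [41, 51, 62, 74, 81, 117, 140, 147, 161, 174, 185, 225] (position 0 is a terminus of the linear molecule — no cut)
  PtaI (TTATC, off=1): starts [10, 18, 24, 32, 47, 88, 95, 103, 128, 194, 199, 211, 221] → cuts [11, 19, 25, 33, 48, 89, 96, 104, 129, 195, 200, 212, 222]

Pooled cuts: [11, 19, 25, 33, 41, 48, 51, 62, 74, 81, 89, 96, 104, 117, 129, 140, 147, 161, 174, 185, 195, 200, 212, 222, 225]

Fragments:
  [0,11): 11 bp
  [11,19): 8 bp
  [19,25): 6 bp
  [25,33): 8 bp
  [33,41): 8 bp
  [41,48): 7 bp
  [48,51): 3 bp
  [51,62): 11 bp
  [62,74): 12 bp
  [74,81): 7 bp
  [81,89): 8 bp
  [89,96): 7 bp
  [96,104): 8 bp
  [104,117): 13 bp
  [117,129): 12 bp
  [129,140): 11 bp
  [140,147): 7 bp
  [147,161): 14 bp
  [161,174): 13 bp
  [174,185): 11 bp
  [185,195): 10 bp
  [195,200): 5 bp
  [200,212): 12 bp
  [212,222): 10 bp
  [222,225): 3 bp
  [225,234): 9 bp

[3,3,5,6,7,7,7,7,8,8,8,8,8,9,10,10,11,11,11,11,12,12,12,13,13,14]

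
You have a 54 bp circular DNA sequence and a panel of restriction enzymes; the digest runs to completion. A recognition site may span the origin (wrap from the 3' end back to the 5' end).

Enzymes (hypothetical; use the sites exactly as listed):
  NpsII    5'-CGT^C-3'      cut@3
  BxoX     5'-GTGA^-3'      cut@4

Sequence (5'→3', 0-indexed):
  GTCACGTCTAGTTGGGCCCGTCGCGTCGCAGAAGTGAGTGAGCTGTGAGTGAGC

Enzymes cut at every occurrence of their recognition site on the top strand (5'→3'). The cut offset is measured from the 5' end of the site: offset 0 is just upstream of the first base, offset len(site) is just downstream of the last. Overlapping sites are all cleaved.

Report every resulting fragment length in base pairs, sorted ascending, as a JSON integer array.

Site scan:
  NpsII (CGTC, off=3): starts [4, 18, 23, 53] → cuts [2, 7, 21, 26]
  BxoX (GTGA, off=4): starts [33, 37, 44, 48] → cuts [37, 41, 48, 52]

All cut coordinates (distinct, sorted): [2, 7, 21, 26, 37, 41, 48, 52]

Fragments:
  2→7: 5 bp
  7→21: 14 bp
  21→26: 5 bp
  26→37: 11 bp
  37→41: 4 bp
  41→48: 7 bp
  48→52: 4 bp
  52→2 (wrap): 54-52+2 = 4 bp

[4,4,4,5,5,7,11,14]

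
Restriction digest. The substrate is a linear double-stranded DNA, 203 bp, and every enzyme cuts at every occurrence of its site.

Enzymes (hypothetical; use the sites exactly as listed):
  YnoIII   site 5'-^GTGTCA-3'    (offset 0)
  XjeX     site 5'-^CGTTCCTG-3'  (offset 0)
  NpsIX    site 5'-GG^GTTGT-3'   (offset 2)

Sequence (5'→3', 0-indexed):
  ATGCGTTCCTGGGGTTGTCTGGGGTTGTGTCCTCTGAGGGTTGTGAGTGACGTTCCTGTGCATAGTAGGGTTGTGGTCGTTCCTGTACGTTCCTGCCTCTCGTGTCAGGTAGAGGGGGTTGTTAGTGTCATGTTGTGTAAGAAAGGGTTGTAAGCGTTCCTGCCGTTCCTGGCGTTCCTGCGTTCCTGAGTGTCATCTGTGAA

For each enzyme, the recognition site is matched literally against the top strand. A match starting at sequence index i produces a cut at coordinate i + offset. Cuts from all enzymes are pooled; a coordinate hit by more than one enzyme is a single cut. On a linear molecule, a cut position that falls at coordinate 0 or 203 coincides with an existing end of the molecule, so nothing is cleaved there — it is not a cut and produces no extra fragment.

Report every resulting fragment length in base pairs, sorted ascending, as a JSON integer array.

Site scan:
  YnoIII GTGTCA/0: at [101, 124, 189] ⇒ [101, 124, 189]
  XjeX CGTTCCTG/0: at [3, 50, 77, 87, 154, 163, 172, 180] ⇒ [3, 50, 77, 87, 154, 163, 172, 180]
  NpsIX GGGTTGT/2: at [11, 21, 37, 67, 115, 144] ⇒ [13, 23, 39, 69, 117, 146]

Pooled cuts: [3, 13, 23, 39, 50, 69, 77, 87, 101, 117, 124, 146, 154, 163, 172, 180, 189]

Fragments:
  [0,3): 3 bp
  [3,13): 10 bp
  [13,23): 10 bp
  [23,39): 16 bp
  [39,50): 11 bp
  [50,69): 19 bp
  [69,77): 8 bp
  [77,87): 10 bp
  [87,101): 14 bp
  [101,117): 16 bp
  [117,124): 7 bp
  [124,146): 22 bp
  [146,154): 8 bp
  [154,163): 9 bp
  [163,172): 9 bp
  [172,180): 8 bp
  [180,189): 9 bp
  [189,203): 14 bp

[3,7,8,8,8,9,9,9,10,10,10,11,14,14,16,16,19,22]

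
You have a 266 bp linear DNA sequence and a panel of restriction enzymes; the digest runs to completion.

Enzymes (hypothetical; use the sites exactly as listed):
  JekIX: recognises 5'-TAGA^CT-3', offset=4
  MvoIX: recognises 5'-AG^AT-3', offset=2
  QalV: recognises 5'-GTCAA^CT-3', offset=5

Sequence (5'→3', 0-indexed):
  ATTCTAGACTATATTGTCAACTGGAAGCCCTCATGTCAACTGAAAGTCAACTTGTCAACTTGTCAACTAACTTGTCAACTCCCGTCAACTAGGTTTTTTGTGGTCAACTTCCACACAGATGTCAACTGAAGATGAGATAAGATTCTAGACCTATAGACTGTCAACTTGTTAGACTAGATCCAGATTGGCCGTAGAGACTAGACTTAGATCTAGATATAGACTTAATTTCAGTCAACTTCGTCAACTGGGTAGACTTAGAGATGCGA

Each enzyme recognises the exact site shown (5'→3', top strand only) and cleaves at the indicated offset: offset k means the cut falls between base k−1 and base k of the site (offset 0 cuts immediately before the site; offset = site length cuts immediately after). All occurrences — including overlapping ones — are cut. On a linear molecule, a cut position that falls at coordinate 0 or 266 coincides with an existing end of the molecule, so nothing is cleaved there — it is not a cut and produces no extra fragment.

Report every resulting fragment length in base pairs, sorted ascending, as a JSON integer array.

Per-enzyme occurrences:
  JekIX TAGACT/4: at [4, 153, 169, 198, 216, 249] ⇒ [8, 157, 173, 202, 220, 253]
  MvoIX AGAT/2: at [116, 129, 134, 139, 175, 181, 205, 211, 258] ⇒ [118, 131, 136, 141, 177, 183, 207, 213, 260]
  QalV GTCAACT/5: at [15, 34, 45, 53, 61, 73, 83, 102, 120, 159, 230, 239] ⇒ [20, 39, 50, 58, 66, 78, 88, 107, 125, 164, 235, 244]

All cut coordinates (distinct, sorted): [8, 20, 39, 50, 58, 66, 78, 88, 107, 118, 125, 131, 136, 141, 157, 164, 173, 177, 183, 202, 207, 213, 220, 235, 244, 253, 260]

Fragments:
  [0,8): 8 bp
  [8,20): 12 bp
  [20,39): 19 bp
  [39,50): 11 bp
  [50,58): 8 bp
  [58,66): 8 bp
  [66,78): 12 bp
  [78,88): 10 bp
  [88,107): 19 bp
  [107,118): 11 bp
  [118,125): 7 bp
  [125,131): 6 bp
  [131,136): 5 bp
  [136,141): 5 bp
  [141,157): 16 bp
  [157,164): 7 bp
  [164,173): 9 bp
  [173,177): 4 bp
  [177,183): 6 bp
  [183,202): 19 bp
  [202,207): 5 bp
  [207,213): 6 bp
  [213,220): 7 bp
  [220,235): 15 bp
  [235,244): 9 bp
  [244,253): 9 bp
  [253,260): 7 bp
  [260,266): 6 bp

[4,5,5,5,6,6,6,6,7,7,7,7,8,8,8,9,9,9,10,11,11,12,12,15,16,19,19,19]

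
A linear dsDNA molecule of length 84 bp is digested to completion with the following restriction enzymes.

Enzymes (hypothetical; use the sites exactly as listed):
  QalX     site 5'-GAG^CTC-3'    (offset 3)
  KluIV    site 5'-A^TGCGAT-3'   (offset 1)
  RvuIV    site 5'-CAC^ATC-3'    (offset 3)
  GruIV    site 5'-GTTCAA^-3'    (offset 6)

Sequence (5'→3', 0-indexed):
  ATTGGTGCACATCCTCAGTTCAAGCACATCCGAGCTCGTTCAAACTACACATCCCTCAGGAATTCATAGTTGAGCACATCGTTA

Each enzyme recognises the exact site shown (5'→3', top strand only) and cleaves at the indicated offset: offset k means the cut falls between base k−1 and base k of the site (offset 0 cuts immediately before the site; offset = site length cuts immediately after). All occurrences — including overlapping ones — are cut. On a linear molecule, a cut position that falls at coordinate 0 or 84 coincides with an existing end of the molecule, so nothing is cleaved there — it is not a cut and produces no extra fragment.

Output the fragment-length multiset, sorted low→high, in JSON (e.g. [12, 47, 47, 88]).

Scan for sites:
  QalX (GAGCTC, off=3): starts [31] → cuts [34]
  KluIV (ATGCGAT, off=1): no sites
  RvuIV (CACATC, off=3): starts [7, 24, 47, 74] → cuts [10, 27, 50, 77]
  GruIV (GTTCAA, off=6): starts [17, 37] → cuts [23, 43]

All cut coordinates (distinct, sorted): [10, 23, 27, 34, 43, 50, 77]

Fragments:
  [0,10): 10 bp
  [10,23): 13 bp
  [23,27): 4 bp
  [27,34): 7 bp
  [34,43): 9 bp
  [43,50): 7 bp
  [50,77): 27 bp
  [77,84): 7 bp

[4,7,7,7,9,10,13,27]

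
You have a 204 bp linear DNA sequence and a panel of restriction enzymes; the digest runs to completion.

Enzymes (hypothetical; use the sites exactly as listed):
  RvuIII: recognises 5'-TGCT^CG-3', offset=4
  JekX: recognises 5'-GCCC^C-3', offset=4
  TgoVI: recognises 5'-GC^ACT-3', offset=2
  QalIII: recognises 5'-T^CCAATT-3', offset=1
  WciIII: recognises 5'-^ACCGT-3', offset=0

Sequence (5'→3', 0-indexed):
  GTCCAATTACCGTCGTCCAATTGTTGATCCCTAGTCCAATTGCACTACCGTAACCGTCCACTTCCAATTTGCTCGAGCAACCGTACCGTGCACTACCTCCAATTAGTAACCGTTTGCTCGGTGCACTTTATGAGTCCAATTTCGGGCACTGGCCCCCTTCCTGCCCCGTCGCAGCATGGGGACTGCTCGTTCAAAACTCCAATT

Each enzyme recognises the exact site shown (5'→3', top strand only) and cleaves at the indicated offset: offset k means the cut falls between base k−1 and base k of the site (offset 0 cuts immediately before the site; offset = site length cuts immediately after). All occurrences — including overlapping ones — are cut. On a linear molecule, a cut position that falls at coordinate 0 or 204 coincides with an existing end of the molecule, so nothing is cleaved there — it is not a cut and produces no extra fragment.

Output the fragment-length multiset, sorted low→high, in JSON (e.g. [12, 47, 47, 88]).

[2,3,5,6,6,6,6,6,7,7,8,8,8,10,10,10,11,11,11,11,12,19,21]

Per-enzyme occurrences:
  RvuIII (TGCTCG, off=4): starts [69, 114, 183] → cuts [73, 118, 187]
  JekX (GCCCC, off=4): starts [151, 162] → cuts [155, 166]
  TgoVI (GCACT, off=2): starts [41, 89, 122, 145] → cuts [43, 91, 124, 147]
  QalIII (TCCAATT, off=1): starts [1, 15, 34, 62, 97, 134, 197] → cuts [2, 16, 35, 63, 98, 135, 198]
  WciIII (ACCGT, off=0): starts [8, 46, 52, 79, 84, 108] → cuts [8, 46, 52, 79, 84, 108]

Pooled cuts: [2, 8, 16, 35, 43, 46, 52, 63, 73, 79, 84, 91, 98, 108, 118, 124, 135, 147, 155, 166, 187, 198]

Fragments:
  [0,2): 2 bp
  [2,8): 6 bp
  [8,16): 8 bp
  [16,35): 19 bp
  [35,43): 8 bp
  [43,46): 3 bp
  [46,52): 6 bp
  [52,63): 11 bp
  [63,73): 10 bp
  [73,79): 6 bp
  [79,84): 5 bp
  [84,91): 7 bp
  [91,98): 7 bp
  [98,108): 10 bp
  [108,118): 10 bp
  [118,124): 6 bp
  [124,135): 11 bp
  [135,147): 12 bp
  [147,155): 8 bp
  [155,166): 11 bp
  [166,187): 21 bp
  [187,198): 11 bp
  [198,204): 6 bp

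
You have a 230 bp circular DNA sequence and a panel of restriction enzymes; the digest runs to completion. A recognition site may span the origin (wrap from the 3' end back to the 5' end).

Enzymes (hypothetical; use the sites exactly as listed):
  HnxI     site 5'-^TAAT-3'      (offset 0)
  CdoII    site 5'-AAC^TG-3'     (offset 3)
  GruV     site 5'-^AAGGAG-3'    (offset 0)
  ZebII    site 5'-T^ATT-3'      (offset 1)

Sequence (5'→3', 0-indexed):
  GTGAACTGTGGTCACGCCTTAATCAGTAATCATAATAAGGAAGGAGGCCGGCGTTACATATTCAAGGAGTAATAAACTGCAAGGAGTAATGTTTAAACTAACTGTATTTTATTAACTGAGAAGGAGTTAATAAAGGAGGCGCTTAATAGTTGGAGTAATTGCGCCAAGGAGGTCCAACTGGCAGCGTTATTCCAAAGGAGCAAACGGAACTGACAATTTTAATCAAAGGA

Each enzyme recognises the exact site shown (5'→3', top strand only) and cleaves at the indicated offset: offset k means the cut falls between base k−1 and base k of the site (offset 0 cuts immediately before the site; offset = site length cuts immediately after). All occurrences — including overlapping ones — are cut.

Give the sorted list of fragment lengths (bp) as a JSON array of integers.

[3,3,4,4,5,5,6,6,6,6,6,6,7,7,8,8,9,10,10,11,11,12,13,13,16,16,19]

Site scan:
  HnxI (TAAT, off=0): starts [19, 26, 32, 69, 86, 127, 143, 155, 219] → cuts [19, 26, 32, 69, 86, 127, 143, 155, 219]
  CdoII (AACTG, off=3): starts [3, 74, 99, 113, 175, 207] → cuts [6, 77, 102, 116, 178, 210]
  GruV (AAGGAG, off=0): starts [40, 63, 80, 120, 132, 165, 194, 225] → cuts [40, 63, 80, 120, 132, 165, 194, 225]
  ZebII (TATT, off=1): starts [58, 104, 109, 187] → cuts [59, 105, 110, 188]

Pooled cuts: [6, 19, 26, 32, 40, 59, 63, 69, 77, 80, 86, 102, 105, 110, 116, 120, 127, 132, 143, 155, 165, 178, 188, 194, 210, 219, 225]

Fragment lengths:
  6→19: 13 bp
  19→26: 7 bp
  26→32: 6 bp
  32→40: 8 bp
  40→59: 19 bp
  59→63: 4 bp
  63→69: 6 bp
  69→77: 8 bp
  77→80: 3 bp
  80→86: 6 bp
  86→102: 16 bp
  102→105: 3 bp
  105→110: 5 bp
  110→116: 6 bp
  116→120: 4 bp
  120→127: 7 bp
  127→132: 5 bp
  132→143: 11 bp
  143→155: 12 bp
  155→165: 10 bp
  165→178: 13 bp
  178→188: 10 bp
  188→194: 6 bp
  194→210: 16 bp
  210→219: 9 bp
  219→225: 6 bp
  225→6 (wrap): 230-225+6 = 11 bp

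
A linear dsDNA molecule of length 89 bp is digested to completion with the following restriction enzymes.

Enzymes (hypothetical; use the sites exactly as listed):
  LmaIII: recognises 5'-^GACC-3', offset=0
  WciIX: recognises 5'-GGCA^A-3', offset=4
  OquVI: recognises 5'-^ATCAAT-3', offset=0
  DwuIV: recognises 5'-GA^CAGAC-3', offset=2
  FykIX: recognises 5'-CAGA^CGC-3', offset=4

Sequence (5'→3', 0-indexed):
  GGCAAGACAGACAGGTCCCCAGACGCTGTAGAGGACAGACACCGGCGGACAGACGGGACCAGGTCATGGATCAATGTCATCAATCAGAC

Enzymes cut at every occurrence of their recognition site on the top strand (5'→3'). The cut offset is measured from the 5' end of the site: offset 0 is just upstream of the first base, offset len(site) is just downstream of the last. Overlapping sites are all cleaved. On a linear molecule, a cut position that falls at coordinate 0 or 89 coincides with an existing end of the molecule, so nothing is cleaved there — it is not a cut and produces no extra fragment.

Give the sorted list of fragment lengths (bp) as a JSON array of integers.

Per-enzyme occurrences:
  LmaIII (GACC, off=0): starts [56] → cuts [56]
  WciIX (GGCAA, off=4): starts [0] → cuts [4]
  OquVI (ATCAAT, off=0): starts [69, 78] → cuts [69, 78]
  DwuIV (GACAGAC, off=2): starts [5, 33, 47] → cuts [7, 35, 49]
  FykIX (CAGACGC, off=4): starts [19] → cuts [23]

All cut coordinates (distinct, sorted): [4, 7, 23, 35, 49, 56, 69, 78]

Fragments:
  [0,4): 4 bp
  [4,7): 3 bp
  [7,23): 16 bp
  [23,35): 12 bp
  [35,49): 14 bp
  [49,56): 7 bp
  [56,69): 13 bp
  [69,78): 9 bp
  [78,89): 11 bp

[3,4,7,9,11,12,13,14,16]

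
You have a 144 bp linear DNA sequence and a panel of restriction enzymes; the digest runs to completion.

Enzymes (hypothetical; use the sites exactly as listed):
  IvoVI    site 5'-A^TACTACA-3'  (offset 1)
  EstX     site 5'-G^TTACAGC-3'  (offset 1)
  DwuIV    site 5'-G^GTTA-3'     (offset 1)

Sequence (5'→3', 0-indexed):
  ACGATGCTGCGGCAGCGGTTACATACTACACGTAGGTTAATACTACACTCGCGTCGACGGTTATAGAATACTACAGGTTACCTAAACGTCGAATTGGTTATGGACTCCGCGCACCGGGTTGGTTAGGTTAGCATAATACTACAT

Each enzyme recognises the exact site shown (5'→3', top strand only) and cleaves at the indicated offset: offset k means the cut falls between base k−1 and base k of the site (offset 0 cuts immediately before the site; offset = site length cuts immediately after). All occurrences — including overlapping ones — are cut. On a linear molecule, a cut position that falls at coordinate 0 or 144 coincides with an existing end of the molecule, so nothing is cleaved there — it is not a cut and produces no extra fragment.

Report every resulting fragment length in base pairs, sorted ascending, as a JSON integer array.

[5,5,6,8,8,9,10,12,17,19,20,25]

Scan for sites:
  IvoVI (ATACTACA, off=1): starts [22, 39, 67, 135] → cuts [23, 40, 68, 136]
  EstX (GTTACAGC, off=1): no sites
  DwuIV (GGTTA, off=1): starts [16, 34, 58, 75, 95, 120, 125] → cuts [17, 35, 59, 76, 96, 121, 126]

Pooled cuts: [17, 23, 35, 40, 59, 68, 76, 96, 121, 126, 136]

Fragment lengths:
  [0,17): 17 bp
  [17,23): 6 bp
  [23,35): 12 bp
  [35,40): 5 bp
  [40,59): 19 bp
  [59,68): 9 bp
  [68,76): 8 bp
  [76,96): 20 bp
  [96,121): 25 bp
  [121,126): 5 bp
  [126,136): 10 bp
  [136,144): 8 bp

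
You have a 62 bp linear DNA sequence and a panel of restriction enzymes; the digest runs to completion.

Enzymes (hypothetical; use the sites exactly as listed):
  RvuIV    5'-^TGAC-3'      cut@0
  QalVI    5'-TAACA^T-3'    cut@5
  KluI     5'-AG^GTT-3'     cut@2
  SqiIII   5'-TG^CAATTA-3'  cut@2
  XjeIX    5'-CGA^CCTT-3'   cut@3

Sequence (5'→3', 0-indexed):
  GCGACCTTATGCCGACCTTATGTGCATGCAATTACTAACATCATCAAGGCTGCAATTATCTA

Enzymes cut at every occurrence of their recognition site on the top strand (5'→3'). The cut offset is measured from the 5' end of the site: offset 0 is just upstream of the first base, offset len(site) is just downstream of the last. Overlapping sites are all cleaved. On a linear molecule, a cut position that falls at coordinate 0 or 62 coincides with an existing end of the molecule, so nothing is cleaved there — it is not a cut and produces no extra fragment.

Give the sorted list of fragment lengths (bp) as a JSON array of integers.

Site scan:
  RvuIV (TGAC, off=0): no sites
  QalVI (TAACAT, off=5): starts [35] → cuts [40]
  KluI (AGGTT, off=2): no sites
  SqiIII (TGCAATTA, off=2): starts [26, 50] → cuts [28, 52]
  XjeIX (CGACCTT, off=3): starts [1, 12] → cuts [4, 15]

Pooled cuts: [4, 15, 28, 40, 52]

Fragment lengths:
  [0,4): 4 bp
  [4,15): 11 bp
  [15,28): 13 bp
  [28,40): 12 bp
  [40,52): 12 bp
  [52,62): 10 bp

[4,10,11,12,12,13]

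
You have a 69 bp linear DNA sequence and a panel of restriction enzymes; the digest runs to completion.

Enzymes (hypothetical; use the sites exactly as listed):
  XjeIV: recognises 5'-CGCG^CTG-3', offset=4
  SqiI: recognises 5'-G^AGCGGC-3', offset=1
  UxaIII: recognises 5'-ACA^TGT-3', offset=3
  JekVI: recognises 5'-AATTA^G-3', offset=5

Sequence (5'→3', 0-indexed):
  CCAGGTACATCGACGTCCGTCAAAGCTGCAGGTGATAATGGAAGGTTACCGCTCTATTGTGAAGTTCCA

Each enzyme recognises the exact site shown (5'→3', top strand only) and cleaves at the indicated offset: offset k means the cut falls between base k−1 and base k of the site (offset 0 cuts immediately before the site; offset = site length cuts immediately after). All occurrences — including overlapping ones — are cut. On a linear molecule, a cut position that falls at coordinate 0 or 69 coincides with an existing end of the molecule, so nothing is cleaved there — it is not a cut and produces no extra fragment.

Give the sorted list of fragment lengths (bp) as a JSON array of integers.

Per-enzyme occurrences:
  XjeIV (CGCGCTG, off=4): no sites
  SqiI (GAGCGGC, off=1): no sites
  UxaIII (ACATGT, off=3): no sites
  JekVI (AATTAG, off=5): no sites

All cut coordinates (distinct, sorted): ∅

Fragments:
  no cuts → one linear fragment of 69 bp

[69]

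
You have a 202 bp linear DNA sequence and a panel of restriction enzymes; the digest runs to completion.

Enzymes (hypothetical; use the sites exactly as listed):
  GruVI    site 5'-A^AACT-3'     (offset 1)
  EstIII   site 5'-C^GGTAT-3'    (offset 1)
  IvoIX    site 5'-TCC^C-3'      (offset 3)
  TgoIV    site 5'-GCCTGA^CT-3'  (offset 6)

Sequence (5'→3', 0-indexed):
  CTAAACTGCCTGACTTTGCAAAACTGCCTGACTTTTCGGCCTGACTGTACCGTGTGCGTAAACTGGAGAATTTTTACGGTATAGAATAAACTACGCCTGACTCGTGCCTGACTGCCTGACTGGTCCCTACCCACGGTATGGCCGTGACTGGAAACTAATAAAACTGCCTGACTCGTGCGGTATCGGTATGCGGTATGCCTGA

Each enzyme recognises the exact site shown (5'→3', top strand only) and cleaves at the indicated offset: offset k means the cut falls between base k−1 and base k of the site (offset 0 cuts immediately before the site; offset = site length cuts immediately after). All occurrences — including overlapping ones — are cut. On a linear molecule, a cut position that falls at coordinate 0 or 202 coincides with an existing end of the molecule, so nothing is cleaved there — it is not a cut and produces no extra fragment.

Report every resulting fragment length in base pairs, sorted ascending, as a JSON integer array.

[3,6,7,7,7,8,8,8,9,10,10,10,11,11,11,12,13,16,17,18]

Site scan:
  GruVI (AAACT, off=1): starts [2, 20, 59, 87, 151, 160] → cuts [3, 21, 60, 88, 152, 161]
  EstIII (CGGTAT, off=1): starts [76, 133, 177, 183, 190] → cuts [77, 134, 178, 184, 191]
  IvoIX (TCCC, off=3): starts [123] → cuts [126]
  TgoIV (GCCTGACT, off=6): starts [7, 25, 38, 94, 105, 113, 165] → cuts [13, 31, 44, 100, 111, 119, 171]

All cut coordinates (distinct, sorted): [3, 13, 21, 31, 44, 60, 77, 88, 100, 111, 119, 126, 134, 152, 161, 171, 178, 184, 191]

Fragment lengths:
  [0,3): 3 bp
  [3,13): 10 bp
  [13,21): 8 bp
  [21,31): 10 bp
  [31,44): 13 bp
  [44,60): 16 bp
  [60,77): 17 bp
  [77,88): 11 bp
  [88,100): 12 bp
  [100,111): 11 bp
  [111,119): 8 bp
  [119,126): 7 bp
  [126,134): 8 bp
  [134,152): 18 bp
  [152,161): 9 bp
  [161,171): 10 bp
  [171,178): 7 bp
  [178,184): 6 bp
  [184,191): 7 bp
  [191,202): 11 bp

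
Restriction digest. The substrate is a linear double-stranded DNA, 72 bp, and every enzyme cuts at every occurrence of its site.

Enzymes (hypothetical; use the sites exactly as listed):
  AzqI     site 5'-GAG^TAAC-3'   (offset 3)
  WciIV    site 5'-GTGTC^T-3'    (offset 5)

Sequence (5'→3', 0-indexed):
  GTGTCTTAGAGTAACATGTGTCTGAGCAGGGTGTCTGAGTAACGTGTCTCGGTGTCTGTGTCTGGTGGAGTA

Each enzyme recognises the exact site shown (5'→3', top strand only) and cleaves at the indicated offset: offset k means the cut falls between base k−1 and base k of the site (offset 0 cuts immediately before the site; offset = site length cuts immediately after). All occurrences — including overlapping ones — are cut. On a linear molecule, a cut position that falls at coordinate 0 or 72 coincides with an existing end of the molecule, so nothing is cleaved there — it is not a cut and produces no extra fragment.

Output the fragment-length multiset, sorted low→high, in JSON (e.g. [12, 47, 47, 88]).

Per-enzyme occurrences:
  AzqI (GAGTAAC, off=3): starts [8, 36] → cuts [11, 39]
  WciIV (GTGTCT, off=5): starts [0, 17, 30, 43, 51, 57] → cuts [5, 22, 35, 48, 56, 62]

All cut coordinates (distinct, sorted): [5, 11, 22, 35, 39, 48, 56, 62]

Fragments:
  [0,5): 5 bp
  [5,11): 6 bp
  [11,22): 11 bp
  [22,35): 13 bp
  [35,39): 4 bp
  [39,48): 9 bp
  [48,56): 8 bp
  [56,62): 6 bp
  [62,72): 10 bp

[4,5,6,6,8,9,10,11,13]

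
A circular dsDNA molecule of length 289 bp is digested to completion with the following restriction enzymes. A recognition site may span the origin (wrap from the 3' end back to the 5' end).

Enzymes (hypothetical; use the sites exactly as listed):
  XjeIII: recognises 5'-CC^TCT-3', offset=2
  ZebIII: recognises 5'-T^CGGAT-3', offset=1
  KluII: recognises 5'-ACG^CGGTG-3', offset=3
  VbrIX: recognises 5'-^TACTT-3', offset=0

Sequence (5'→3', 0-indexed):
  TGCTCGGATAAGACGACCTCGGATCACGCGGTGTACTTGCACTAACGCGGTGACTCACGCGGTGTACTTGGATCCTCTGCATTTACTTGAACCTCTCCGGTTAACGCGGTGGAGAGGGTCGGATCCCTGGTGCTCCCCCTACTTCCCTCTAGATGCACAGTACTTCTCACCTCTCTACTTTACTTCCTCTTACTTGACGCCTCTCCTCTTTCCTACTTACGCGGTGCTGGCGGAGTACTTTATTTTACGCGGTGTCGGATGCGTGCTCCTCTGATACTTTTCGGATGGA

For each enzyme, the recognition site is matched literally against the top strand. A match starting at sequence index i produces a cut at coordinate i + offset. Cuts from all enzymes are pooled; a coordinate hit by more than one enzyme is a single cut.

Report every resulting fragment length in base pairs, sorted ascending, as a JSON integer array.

[3,4,5,5,5,5,5,6,7,7,7,8,8,8,9,10,11,11,11,12,12,13,13,13,14,14,14,14,15,20]

Site scan:
  XjeIII CCTCT/2: at [73, 91, 145, 169, 185, 199, 204, 267] ⇒ [75, 93, 147, 171, 187, 201, 206, 269]
  ZebIII TCGGAT/1: at [3, 18, 118, 254, 280] ⇒ [4, 19, 119, 255, 281]
  KluII ACGCGGTG/3: at [25, 44, 56, 103, 218, 246] ⇒ [28, 47, 59, 106, 221, 249]
  VbrIX TACTT/0: at [33, 64, 83, 139, 160, 175, 180, 190, 213, 235, 274] ⇒ [33, 64, 83, 139, 160, 175, 180, 190, 213, 235, 274]

All cut coordinates (distinct, sorted): [4, 19, 28, 33, 47, 59, 64, 75, 83, 93, 106, 119, 139, 147, 160, 171, 175, 180, 187, 190, 201, 206, 213, 221, 235, 249, 255, 269, 274, 281]

Fragments:
  4→19: 15 bp
  19→28: 9 bp
  28→33: 5 bp
  33→47: 14 bp
  47→59: 12 bp
  59→64: 5 bp
  64→75: 11 bp
  75→83: 8 bp
  83→93: 10 bp
  93→106: 13 bp
  106→119: 13 bp
  119→139: 20 bp
  139→147: 8 bp
  147→160: 13 bp
  160→171: 11 bp
  171→175: 4 bp
  175→180: 5 bp
  180→187: 7 bp
  187→190: 3 bp
  190→201: 11 bp
  201→206: 5 bp
  206→213: 7 bp
  213→221: 8 bp
  221→235: 14 bp
  235→249: 14 bp
  249→255: 6 bp
  255→269: 14 bp
  269→274: 5 bp
  274→281: 7 bp
  281→4 (wrap): 289-281+4 = 12 bp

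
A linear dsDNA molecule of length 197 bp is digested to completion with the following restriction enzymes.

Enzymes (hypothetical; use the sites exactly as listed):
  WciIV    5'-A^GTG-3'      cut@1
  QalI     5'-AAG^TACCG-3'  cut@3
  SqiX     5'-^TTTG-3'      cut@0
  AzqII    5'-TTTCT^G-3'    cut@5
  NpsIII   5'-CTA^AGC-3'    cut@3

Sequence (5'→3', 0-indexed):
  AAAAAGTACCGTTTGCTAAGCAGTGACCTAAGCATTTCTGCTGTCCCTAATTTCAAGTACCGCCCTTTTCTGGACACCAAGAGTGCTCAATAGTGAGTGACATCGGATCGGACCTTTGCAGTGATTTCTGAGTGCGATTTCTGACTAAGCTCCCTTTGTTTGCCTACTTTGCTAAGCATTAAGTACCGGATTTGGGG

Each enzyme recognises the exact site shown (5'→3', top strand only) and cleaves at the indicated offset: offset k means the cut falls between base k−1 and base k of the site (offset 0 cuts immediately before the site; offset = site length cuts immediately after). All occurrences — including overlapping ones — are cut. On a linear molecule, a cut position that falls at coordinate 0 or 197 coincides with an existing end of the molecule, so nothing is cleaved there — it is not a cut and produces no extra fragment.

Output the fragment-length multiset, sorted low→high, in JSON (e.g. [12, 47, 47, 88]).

Site scan:
  WciIV AGTG/1: at [21, 81, 91, 95, 119, 130] ⇒ [22, 82, 92, 96, 120, 131]
  QalI AAGTACCG/3: at [3, 54, 180] ⇒ [6, 57, 183]
  SqiX TTTG/0: at [11, 114, 154, 158, 167, 190] ⇒ [11, 114, 154, 158, 167, 190]
  AzqII TTTCTG/5: at [34, 66, 124, 137] ⇒ [39, 71, 129, 142]
  NpsIII CTAAGC/3: at [15, 27, 144, 171] ⇒ [18, 30, 147, 174]

All cut coordinates (distinct, sorted): [6, 11, 18, 22, 30, 39, 57, 71, 82, 92, 96, 114, 120, 129, 131, 142, 147, 154, 158, 167, 174, 183, 190]

Fragment lengths:
  [0,6): 6 bp
  [6,11): 5 bp
  [11,18): 7 bp
  [18,22): 4 bp
  [22,30): 8 bp
  [30,39): 9 bp
  [39,57): 18 bp
  [57,71): 14 bp
  [71,82): 11 bp
  [82,92): 10 bp
  [92,96): 4 bp
  [96,114): 18 bp
  [114,120): 6 bp
  [120,129): 9 bp
  [129,131): 2 bp
  [131,142): 11 bp
  [142,147): 5 bp
  [147,154): 7 bp
  [154,158): 4 bp
  [158,167): 9 bp
  [167,174): 7 bp
  [174,183): 9 bp
  [183,190): 7 bp
  [190,197): 7 bp

[2,4,4,4,5,5,6,6,7,7,7,7,7,8,9,9,9,9,10,11,11,14,18,18]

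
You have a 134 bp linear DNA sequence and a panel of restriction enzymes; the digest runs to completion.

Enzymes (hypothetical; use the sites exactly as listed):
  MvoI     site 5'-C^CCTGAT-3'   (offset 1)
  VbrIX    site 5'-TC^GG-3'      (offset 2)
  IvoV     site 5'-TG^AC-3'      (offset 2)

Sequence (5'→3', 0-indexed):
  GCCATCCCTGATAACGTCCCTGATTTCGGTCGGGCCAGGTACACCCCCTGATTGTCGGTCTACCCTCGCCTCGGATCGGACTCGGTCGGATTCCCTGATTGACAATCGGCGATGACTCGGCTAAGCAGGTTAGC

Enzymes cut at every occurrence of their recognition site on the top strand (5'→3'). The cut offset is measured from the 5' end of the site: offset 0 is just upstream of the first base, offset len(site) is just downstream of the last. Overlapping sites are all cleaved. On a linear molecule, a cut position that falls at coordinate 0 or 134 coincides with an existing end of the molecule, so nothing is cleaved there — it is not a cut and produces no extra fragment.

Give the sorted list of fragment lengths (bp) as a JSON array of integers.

Site scan:
  MvoI CCCTGAT/1: at [5, 17, 45, 92] ⇒ [6, 18, 46, 93]
  VbrIX TCGG/2: at [25, 29, 54, 70, 75, 81, 85, 105, 116] ⇒ [27, 31, 56, 72, 77, 83, 87, 107, 118]
  IvoV TGAC/2: at [99, 112] ⇒ [101, 114]

All cut coordinates (distinct, sorted): [6, 18, 27, 31, 46, 56, 72, 77, 83, 87, 93, 101, 107, 114, 118]

Fragment lengths:
  [0,6): 6 bp
  [6,18): 12 bp
  [18,27): 9 bp
  [27,31): 4 bp
  [31,46): 15 bp
  [46,56): 10 bp
  [56,72): 16 bp
  [72,77): 5 bp
  [77,83): 6 bp
  [83,87): 4 bp
  [87,93): 6 bp
  [93,101): 8 bp
  [101,107): 6 bp
  [107,114): 7 bp
  [114,118): 4 bp
  [118,134): 16 bp

[4,4,4,5,6,6,6,6,7,8,9,10,12,15,16,16]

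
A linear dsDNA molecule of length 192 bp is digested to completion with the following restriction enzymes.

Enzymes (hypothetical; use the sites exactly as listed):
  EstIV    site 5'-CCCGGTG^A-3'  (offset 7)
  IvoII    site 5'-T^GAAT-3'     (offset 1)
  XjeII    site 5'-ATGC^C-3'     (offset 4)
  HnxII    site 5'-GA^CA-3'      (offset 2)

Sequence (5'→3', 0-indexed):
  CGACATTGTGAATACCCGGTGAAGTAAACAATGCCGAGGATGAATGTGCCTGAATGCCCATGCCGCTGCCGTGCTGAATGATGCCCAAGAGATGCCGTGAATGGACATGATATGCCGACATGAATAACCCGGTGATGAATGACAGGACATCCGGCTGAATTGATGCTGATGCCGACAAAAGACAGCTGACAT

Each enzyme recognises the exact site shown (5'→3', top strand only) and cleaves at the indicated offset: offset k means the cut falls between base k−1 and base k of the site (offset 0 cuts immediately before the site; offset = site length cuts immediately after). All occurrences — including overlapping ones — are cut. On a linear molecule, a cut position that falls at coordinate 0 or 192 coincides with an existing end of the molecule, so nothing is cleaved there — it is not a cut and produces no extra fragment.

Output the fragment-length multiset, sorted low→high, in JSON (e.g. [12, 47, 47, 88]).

Per-enzyme occurrences:
  EstIV CCCGGTGA/7: at [14, 127] ⇒ [21, 134]
  IvoII TGAAT/1: at [8, 40, 50, 74, 97, 120, 135, 155] ⇒ [9, 41, 51, 75, 98, 121, 136, 156]
  XjeII ATGCC/4: at [30, 53, 59, 80, 91, 111, 168] ⇒ [34, 57, 63, 84, 95, 115, 172]
  HnxII GACA/2: at [1, 103, 116, 140, 145, 173, 180, 187] ⇒ [3, 105, 118, 142, 147, 175, 182, 189]

All cut coordinates (distinct, sorted): [3, 9, 21, 34, 41, 51, 57, 63, 75, 84, 95, 98, 105, 115, 118, 121, 134, 136, 142, 147, 156, 172, 175, 182, 189]

Fragments:
  [0,3): 3 bp
  [3,9): 6 bp
  [9,21): 12 bp
  [21,34): 13 bp
  [34,41): 7 bp
  [41,51): 10 bp
  [51,57): 6 bp
  [57,63): 6 bp
  [63,75): 12 bp
  [75,84): 9 bp
  [84,95): 11 bp
  [95,98): 3 bp
  [98,105): 7 bp
  [105,115): 10 bp
  [115,118): 3 bp
  [118,121): 3 bp
  [121,134): 13 bp
  [134,136): 2 bp
  [136,142): 6 bp
  [142,147): 5 bp
  [147,156): 9 bp
  [156,172): 16 bp
  [172,175): 3 bp
  [175,182): 7 bp
  [182,189): 7 bp
  [189,192): 3 bp

[2,3,3,3,3,3,3,5,6,6,6,6,7,7,7,7,9,9,10,10,11,12,12,13,13,16]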